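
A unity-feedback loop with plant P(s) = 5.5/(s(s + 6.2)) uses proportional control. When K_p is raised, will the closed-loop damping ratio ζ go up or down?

decrease

ζ = 6.2/(2√(5.5K_p)); increasing K_p raises the denominator, so ζ falls.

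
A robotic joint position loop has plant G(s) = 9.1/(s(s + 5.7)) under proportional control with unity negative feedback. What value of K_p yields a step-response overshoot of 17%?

From %OS = 100·exp(−πζ/√(1−ζ²)) = 17%, ζ = −ln(0.17)/√(π²+ln²(0.17)) = 0.4913.
Characteristic equation s² + 5.7s + 9.1K_p = 0 gives ζ = 5.7/(2√(9.1K_p)).
Setting ζ = 0.4913: √(9.1K_p) = 5.7/(2·0.4913) = 5.801, so K_p = 33.65/9.1 = 3.7.

K_p = 3.7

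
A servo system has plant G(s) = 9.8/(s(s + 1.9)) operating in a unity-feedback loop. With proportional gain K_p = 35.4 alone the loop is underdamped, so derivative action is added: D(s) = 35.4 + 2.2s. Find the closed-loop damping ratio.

Forward path: (35.4 + 2.2s)·9.8/(s(s+1.9)). The closed-loop characteristic equation is s² + (1.9 + 9.8·2.2)s + 9.8·35.4 = 0.
That is s² + 23.46s + 346.9 = 0, so ω_n = 18.63 rad/s and ζ = 23.46/(2·18.63) = 0.6298.

ζ = 0.63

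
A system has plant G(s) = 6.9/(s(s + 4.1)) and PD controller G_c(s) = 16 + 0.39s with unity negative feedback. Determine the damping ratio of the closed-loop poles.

ζ = 0.323

Forward path: (16 + 0.39s)·6.9/(s(s+4.1)). The closed-loop characteristic equation is s² + (4.1 + 6.9·0.39)s + 6.9·16 = 0.
That is s² + 6.791s + 110.4 = 0, so ω_n = 10.51 rad/s and ζ = 6.791/(2·10.51) = 0.3232.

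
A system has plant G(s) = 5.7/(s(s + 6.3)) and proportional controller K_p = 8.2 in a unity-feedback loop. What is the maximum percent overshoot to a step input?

From 1 + K_pG(s) = 0: s² + 6.3s + 46.74 = 0 ⇒ ω_n = 6.837, ζ = 0.4608.
%OS = 100·exp(−πζ/√(1−ζ²)) = 100·exp(−π·0.4608/√0.7877) = 19.6%.

19.6%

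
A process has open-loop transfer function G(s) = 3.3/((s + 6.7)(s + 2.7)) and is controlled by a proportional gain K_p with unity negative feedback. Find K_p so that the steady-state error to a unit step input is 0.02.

For a type-0 loop with proportional control, e_ss = 1/(1 + K_p·G(0)).
G(0) = 0.1824. Require 1/(1 + K_p·0.1824) = 0.02, so 1 + 0.1824·K_p = 50.
K_p = (50 − 1)/0.1824 = 269.

K_p = 269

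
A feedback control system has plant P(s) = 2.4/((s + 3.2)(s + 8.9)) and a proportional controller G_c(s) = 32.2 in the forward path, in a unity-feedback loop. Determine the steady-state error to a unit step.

0.269

The loop is type 0. Static position error constant K_pos = G_c(0)·P(0) = 32.2·0.08427 = 2.713.
Steady-state error to a unit step: e_ss = 1/(1+K_pos) = 1/3.713 = 0.269.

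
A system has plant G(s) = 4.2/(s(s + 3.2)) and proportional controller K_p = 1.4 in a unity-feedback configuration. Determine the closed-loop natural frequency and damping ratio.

ω_n = 2.42 rad/s, ζ = 0.66

1 + K_p·G(s) = 0 gives s² + 3.2s + 5.88 = 0.
Matching s² + 2ζω_n s + ω_n²: ω_n = √5.88 = 2.425 rad/s and 2ζω_n = 3.2, so ζ = 3.2/(2·2.425) = 0.66.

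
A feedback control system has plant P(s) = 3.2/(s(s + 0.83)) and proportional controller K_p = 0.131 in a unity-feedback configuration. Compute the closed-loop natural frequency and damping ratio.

ω_n = 0.647 rad/s, ζ = 0.641

The closed-loop denominator is s(s+0.83) + 0.131·3.2 = s² + 0.83s + 0.4192.
So ω_n² = 0.4192 ⇒ ω_n = 0.6475 rad/s, and ζ = 0.83/(2ω_n) = 0.641.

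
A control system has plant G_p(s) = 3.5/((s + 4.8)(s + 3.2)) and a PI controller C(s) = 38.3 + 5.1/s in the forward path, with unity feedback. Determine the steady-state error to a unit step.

The open loop C(s)G_p(s) has a pole at the origin (type 1), so the static position error constant is infinite and e_ss = 1/(1+∞) = 0.

0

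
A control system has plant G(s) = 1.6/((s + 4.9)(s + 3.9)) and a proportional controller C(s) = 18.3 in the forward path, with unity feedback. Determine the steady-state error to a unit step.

0.395

The loop is type 0. Static position error constant K_pos = C(0)·G(0) = 18.3·0.08373 = 1.532.
Steady-state error to a unit step: e_ss = 1/(1+K_pos) = 1/2.532 = 0.395.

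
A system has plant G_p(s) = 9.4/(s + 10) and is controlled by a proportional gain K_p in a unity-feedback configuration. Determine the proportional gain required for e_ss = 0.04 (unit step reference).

K_p = 25.5

For a type-0 loop with proportional control, e_ss = 1/(1 + K_p·G_p(0)).
G_p(0) = 0.94. Require 1/(1 + K_p·0.94) = 0.04, so 1 + 0.94·K_p = 25.
K_p = (25 − 1)/0.94 = 25.5.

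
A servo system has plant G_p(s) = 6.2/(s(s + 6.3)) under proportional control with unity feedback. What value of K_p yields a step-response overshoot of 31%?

From %OS = 100·exp(−πζ/√(1−ζ²)) = 31%, ζ = −ln(0.31)/√(π²+ln²(0.31)) = 0.3493.
Characteristic equation s² + 6.3s + 6.2K_p = 0 gives ζ = 6.3/(2√(6.2K_p)).
Setting ζ = 0.3493: √(6.2K_p) = 6.3/(2·0.3493) = 9.018, so K_p = 81.32/6.2 = 13.1.

K_p = 13.1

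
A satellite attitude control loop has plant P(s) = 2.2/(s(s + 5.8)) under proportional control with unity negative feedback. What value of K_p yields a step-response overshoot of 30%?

K_p = 29.9

From %OS = 100·exp(−πζ/√(1−ζ²)) = 30%, ζ = −ln(0.3)/√(π²+ln²(0.3)) = 0.3579.
Characteristic equation s² + 5.8s + 2.2K_p = 0 gives ζ = 5.8/(2√(2.2K_p)).
Setting ζ = 0.3579: √(2.2K_p) = 5.8/(2·0.3579) = 8.104, so K_p = 65.67/2.2 = 29.9.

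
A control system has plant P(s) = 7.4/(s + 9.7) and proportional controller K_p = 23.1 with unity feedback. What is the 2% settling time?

T_s ≈ 0.0221 s

Closed-loop transfer function: T(s) = K_p·P(s)/(1 + K_p·P(s)) = 170.9/(s + 9.7 + 170.9) = 170.9/(s + 180.6).
Time constant τ = 1/180.6 = 0.005536 s, so the 2% settling time is about 4τ = 0.0221 s.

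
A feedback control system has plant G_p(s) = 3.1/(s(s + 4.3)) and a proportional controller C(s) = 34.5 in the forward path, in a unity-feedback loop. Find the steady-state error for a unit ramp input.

The loop has one pole at the origin (type 1). Velocity error constant K_v = lim_{s→0} s·C(s)G_p(s) = 34.5·3.1/4.3 = 24.87.
Steady-state error to a unit ramp: e_ss = 1/K_v = 0.0402.

0.0402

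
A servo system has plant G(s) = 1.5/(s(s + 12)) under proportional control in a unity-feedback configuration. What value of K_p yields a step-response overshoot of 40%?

K_p = 306

From %OS = 100·exp(−πζ/√(1−ζ²)) = 40%, ζ = −ln(0.4)/√(π²+ln²(0.4)) = 0.28.
Characteristic equation s² + 12s + 1.5K_p = 0 gives ζ = 12/(2√(1.5K_p)).
Setting ζ = 0.28: √(1.5K_p) = 12/(2·0.28) = 21.43, so K_p = 459.2/1.5 = 306.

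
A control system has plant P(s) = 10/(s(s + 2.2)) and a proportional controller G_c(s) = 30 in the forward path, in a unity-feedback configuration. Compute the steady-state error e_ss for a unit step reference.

The open loop G_c(s)P(s) has a pole at the origin (type 1), so the static position error constant is infinite and e_ss = 1/(1+∞) = 0.

0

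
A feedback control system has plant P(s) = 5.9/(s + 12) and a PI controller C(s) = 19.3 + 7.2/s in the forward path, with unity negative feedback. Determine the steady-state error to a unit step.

The open loop C(s)P(s) has a pole at the origin (type 1), so the static position error constant is infinite and e_ss = 1/(1+∞) = 0.

0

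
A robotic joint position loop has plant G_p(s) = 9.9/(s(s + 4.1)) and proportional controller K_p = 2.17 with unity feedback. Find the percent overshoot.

21.2%

From 1 + K_pG_p(s) = 0: s² + 4.1s + 21.48 = 0 ⇒ ω_n = 4.635, ζ = 0.4423.
%OS = 100·exp(−πζ/√(1−ζ²)) = 100·exp(−π·0.4423/√0.8044) = 21.2%.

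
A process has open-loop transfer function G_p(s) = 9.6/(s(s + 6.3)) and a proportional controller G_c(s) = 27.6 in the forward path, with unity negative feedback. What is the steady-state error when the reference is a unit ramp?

0.0238

The loop has one pole at the origin (type 1). Velocity error constant K_v = lim_{s→0} s·G_c(s)G_p(s) = 27.6·9.6/6.3 = 42.06.
Steady-state error to a unit ramp: e_ss = 1/K_v = 0.0238.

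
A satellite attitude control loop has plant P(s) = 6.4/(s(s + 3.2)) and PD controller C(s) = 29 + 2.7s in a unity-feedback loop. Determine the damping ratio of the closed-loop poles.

Forward path: (29 + 2.7s)·6.4/(s(s+3.2)). The closed-loop characteristic equation is s² + (3.2 + 6.4·2.7)s + 6.4·29 = 0.
That is s² + 20.48s + 185.6 = 0, so ω_n = 13.62 rad/s and ζ = 20.48/(2·13.62) = 0.7516.

ζ = 0.752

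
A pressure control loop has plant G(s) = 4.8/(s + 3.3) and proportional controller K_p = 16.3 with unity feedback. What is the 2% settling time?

Closed-loop transfer function: T(s) = K_p·G(s)/(1 + K_p·G(s)) = 78.24/(s + 3.3 + 78.24) = 78.24/(s + 81.54).
Time constant τ = 1/81.54 = 0.01226 s, so the 2% settling time is about 4τ = 0.0491 s.

T_s ≈ 0.0491 s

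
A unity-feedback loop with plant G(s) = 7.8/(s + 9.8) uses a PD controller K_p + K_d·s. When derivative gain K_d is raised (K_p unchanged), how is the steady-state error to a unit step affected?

unchanged

At s = 0 the derivative term contributes nothing: C(0) = K_p regardless of K_d, so K_pos = K_p·G(0) and e_ss are unchanged.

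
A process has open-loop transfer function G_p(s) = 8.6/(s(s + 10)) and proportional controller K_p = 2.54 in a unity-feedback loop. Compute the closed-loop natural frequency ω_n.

ω_n = 4.67 rad/s

With unity feedback the closed-loop characteristic equation is s² + 10s + 2.54·8.6 = s² + 10s + 21.84 = 0.
Matching s² + 2ζω_n s + ω_n²: ω_n = √21.84 = 4.674 rad/s and 2ζω_n = 10, so ζ = 10/(2·4.674) = 1.07.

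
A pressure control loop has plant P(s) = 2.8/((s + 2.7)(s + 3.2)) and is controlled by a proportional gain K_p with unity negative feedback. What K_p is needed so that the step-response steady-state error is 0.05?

The loop is type 0, so e_ss(step) = 1/(1 + K_pos) with K_pos = K_p·P(0).
P(0) = 0.3241. Require 1/(1 + K_p·0.3241) = 0.05, so 1 + 0.3241·K_p = 20.
K_p = (20 − 1)/0.3241 = 58.6.

K_p = 58.6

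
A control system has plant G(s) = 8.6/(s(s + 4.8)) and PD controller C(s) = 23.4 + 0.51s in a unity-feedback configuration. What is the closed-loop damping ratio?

Forward path: (23.4 + 0.51s)·8.6/(s(s+4.8)). The closed-loop characteristic equation is s² + (4.8 + 8.6·0.51)s + 8.6·23.4 = 0.
That is s² + 9.186s + 201.2 = 0, so ω_n = 14.19 rad/s and ζ = 9.186/(2·14.19) = 0.3238.

ζ = 0.324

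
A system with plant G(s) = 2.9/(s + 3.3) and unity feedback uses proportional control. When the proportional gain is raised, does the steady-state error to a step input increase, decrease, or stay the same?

decrease

The position error constant K_pos = K_p·G(0) grows with K_p, and e_ss = 1/(1+K_pos) falls.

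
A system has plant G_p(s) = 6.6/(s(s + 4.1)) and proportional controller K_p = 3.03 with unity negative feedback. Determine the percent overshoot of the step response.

19.8%

From 1 + K_pG_p(s) = 0: s² + 4.1s + 20 = 0 ⇒ ω_n = 4.472, ζ = 0.4584.
%OS = 100·exp(−πζ/√(1−ζ²)) = 100·exp(−π·0.4584/√0.7899) = 19.8%.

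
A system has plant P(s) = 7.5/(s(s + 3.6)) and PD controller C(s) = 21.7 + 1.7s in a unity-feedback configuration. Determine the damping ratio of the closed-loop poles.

Forward path: (21.7 + 1.7s)·7.5/(s(s+3.6)). The closed-loop characteristic equation is s² + (3.6 + 7.5·1.7)s + 7.5·21.7 = 0.
That is s² + 16.35s + 162.8 = 0, so ω_n = 12.76 rad/s and ζ = 16.35/(2·12.76) = 0.6408.

ζ = 0.641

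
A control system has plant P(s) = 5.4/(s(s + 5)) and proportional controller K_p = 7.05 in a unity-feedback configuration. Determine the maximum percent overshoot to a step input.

The closed-loop denominator s² + 5s + 38.07 gives ω_n = √38.07 = 6.17 and ζ = 5/(2ω_n) = 0.4052.
%OS = 100·exp(−πζ/√(1−ζ²)) = 100·exp(−π·0.4052/√0.8358) = 24.8%.

24.8%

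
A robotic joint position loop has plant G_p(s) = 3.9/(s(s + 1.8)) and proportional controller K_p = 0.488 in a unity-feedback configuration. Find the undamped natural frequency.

ω_n = 1.38 rad/s

1 + K_p·G_p(s) = 0 gives s² + 1.8s + 1.903 = 0.
So ω_n² = 1.903 ⇒ ω_n = 1.38 rad/s, and ζ = 1.8/(2ω_n) = 0.652.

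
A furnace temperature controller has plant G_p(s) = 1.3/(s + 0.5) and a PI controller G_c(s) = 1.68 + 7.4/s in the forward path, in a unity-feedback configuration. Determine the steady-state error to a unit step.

0

The open loop G_c(s)G_p(s) has a pole at the origin (type 1), so the static position error constant is infinite and e_ss = 1/(1+∞) = 0.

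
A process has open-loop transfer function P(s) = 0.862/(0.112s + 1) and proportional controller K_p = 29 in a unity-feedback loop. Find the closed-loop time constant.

Closed loop: T(s) = K_p·P/(1+K_p·P) = 25/(0.112s + 1 + 25), with pole at s = −(1 + 25)/0.112 = −232.1.
Closed-loop time constant τ = 1/232.1 = 0.00431 s.

τ = 0.00431 s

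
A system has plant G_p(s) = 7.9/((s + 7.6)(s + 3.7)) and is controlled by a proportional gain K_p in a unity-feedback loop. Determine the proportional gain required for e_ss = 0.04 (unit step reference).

K_p = 85.4

For a type-0 loop with proportional control, e_ss = 1/(1 + K_p·G_p(0)).
G_p(0) = 0.2809. Require 1/(1 + K_p·0.2809) = 0.04, so 1 + 0.2809·K_p = 25.
K_p = (25 − 1)/0.2809 = 85.4.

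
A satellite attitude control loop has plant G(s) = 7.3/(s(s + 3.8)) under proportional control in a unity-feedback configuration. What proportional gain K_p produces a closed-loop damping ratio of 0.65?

Closed-loop characteristic equation: s² + 3.8s + K_p·7.3 = 0.
So ω_n = √(7.3K_p) and 2ζω_n = 3.8, giving ζ = 3.8/(2√(7.3K_p)).
Setting ζ = 0.65: √(7.3K_p) = 3.8/(2·0.65) = 2.923, so K_p = 8.544/7.3 = 1.17.

K_p = 1.17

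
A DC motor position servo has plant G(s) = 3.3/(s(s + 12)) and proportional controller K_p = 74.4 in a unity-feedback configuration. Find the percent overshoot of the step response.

27.2%

From 1 + K_pG(s) = 0: s² + 12s + 245.5 = 0 ⇒ ω_n = 15.67, ζ = 0.3829.
%OS = 100·exp(−πζ/√(1−ζ²)) = 100·exp(−π·0.3829/√0.8534) = 27.2%.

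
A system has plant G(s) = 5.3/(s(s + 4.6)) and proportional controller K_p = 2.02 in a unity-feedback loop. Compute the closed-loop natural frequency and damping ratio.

ω_n = 3.27 rad/s, ζ = 0.703

With unity feedback the closed-loop characteristic equation is s² + 4.6s + 2.02·5.3 = s² + 4.6s + 10.71 = 0.
Matching s² + 2ζω_n s + ω_n²: ω_n = √10.71 = 3.272 rad/s and 2ζω_n = 4.6, so ζ = 4.6/(2·3.272) = 0.703.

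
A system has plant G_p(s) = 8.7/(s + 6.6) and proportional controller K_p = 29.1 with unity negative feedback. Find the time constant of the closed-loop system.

τ = 0.00385 s

Closed-loop transfer function: T(s) = K_p·G_p(s)/(1 + K_p·G_p(s)) = 253.2/(s + 6.6 + 253.2) = 253.2/(s + 259.8).
Time constant τ = 1/259.8 = 0.00385 s.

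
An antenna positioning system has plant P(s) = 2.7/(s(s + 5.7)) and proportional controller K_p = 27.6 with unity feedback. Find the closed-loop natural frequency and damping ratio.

The closed-loop denominator is s(s+5.7) + 27.6·2.7 = s² + 5.7s + 74.52.
Matching s² + 2ζω_n s + ω_n²: ω_n = √74.52 = 8.632 rad/s and 2ζω_n = 5.7, so ζ = 5.7/(2·8.632) = 0.33.

ω_n = 8.63 rad/s, ζ = 0.33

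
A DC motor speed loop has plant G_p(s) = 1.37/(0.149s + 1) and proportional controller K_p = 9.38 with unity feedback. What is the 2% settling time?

T_s ≈ 0.043 s

Closed loop: T(s) = K_p·G_p/(1+K_p·G_p) = 12.85/(0.149s + 1 + 12.85), with pole at s = −(1 + 12.85)/0.149 = −92.96.
τ = 1/92.96 = 0.01076 s, so 2% settling time ≈ 4τ = 0.043 s.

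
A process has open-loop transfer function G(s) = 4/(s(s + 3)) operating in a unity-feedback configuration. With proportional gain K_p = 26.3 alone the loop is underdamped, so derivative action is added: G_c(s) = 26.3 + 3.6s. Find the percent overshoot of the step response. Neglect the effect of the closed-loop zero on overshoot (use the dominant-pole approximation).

0.653%

Forward path: (26.3 + 3.6s)·4/(s(s+3)). The closed-loop characteristic equation is s² + (3 + 4·3.6)s + 4·26.3 = 0.
That is s² + 17.4s + 105.2 = 0, so ω_n = 10.26 rad/s and ζ = 17.4/(2·10.26) = 0.8482.
%OS = 100·exp(−πζ/√(1−ζ²)) = 0.653%.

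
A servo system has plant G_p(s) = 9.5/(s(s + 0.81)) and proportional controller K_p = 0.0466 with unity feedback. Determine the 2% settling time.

Closed-loop characteristic equation: s² + 0.81s + 0.4427 = 0, so ω_n = 0.6654 rad/s and ζ = 0.81/(2·0.6654) = 0.6087.
2% settling time T_s ≈ 4/(ζω_n) = 4/0.405 = 9.88 s.

T_s ≈ 9.88 s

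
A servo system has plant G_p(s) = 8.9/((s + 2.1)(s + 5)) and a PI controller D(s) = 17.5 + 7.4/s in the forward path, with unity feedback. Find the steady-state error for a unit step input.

The open loop D(s)G_p(s) has a pole at the origin (type 1), so the static position error constant is infinite and e_ss = 1/(1+∞) = 0.

0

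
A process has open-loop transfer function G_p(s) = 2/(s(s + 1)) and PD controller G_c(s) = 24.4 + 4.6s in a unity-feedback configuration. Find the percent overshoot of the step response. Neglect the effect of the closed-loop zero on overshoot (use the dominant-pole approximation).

Forward path: (24.4 + 4.6s)·2/(s(s+1)). The closed-loop characteristic equation is s² + (1 + 2·4.6)s + 2·24.4 = 0.
That is s² + 10.2s + 48.8 = 0, so ω_n = 6.986 rad/s and ζ = 10.2/(2·6.986) = 0.7301.
%OS = 100·exp(−πζ/√(1−ζ²)) = 3.49%.

3.49%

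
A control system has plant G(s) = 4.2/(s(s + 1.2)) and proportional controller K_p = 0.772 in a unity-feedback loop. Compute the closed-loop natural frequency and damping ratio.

ω_n = 1.8 rad/s, ζ = 0.333

With unity feedback the closed-loop characteristic equation is s² + 1.2s + 0.772·4.2 = s² + 1.2s + 3.242 = 0.
So ω_n² = 3.242 ⇒ ω_n = 1.801 rad/s, and ζ = 1.2/(2ω_n) = 0.333.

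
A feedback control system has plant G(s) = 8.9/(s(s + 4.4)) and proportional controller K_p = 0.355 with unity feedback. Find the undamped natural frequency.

With unity feedback the closed-loop characteristic equation is s² + 4.4s + 0.355·8.9 = s² + 4.4s + 3.159 = 0.
So ω_n² = 3.159 ⇒ ω_n = 1.777 rad/s, and ζ = 4.4/(2ω_n) = 1.24.

ω_n = 1.78 rad/s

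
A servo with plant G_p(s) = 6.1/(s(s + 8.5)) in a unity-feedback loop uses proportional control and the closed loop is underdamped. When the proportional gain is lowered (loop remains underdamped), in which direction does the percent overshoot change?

ζ = 8.5/(2√(6.1K_p)) rises as K_p falls; higher damping means less overshoot.

decrease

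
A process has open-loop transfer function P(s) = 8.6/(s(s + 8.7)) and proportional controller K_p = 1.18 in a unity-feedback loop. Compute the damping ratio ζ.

ζ = 1.37

The closed-loop denominator is s(s+8.7) + 1.18·8.6 = s² + 8.7s + 10.15.
So ω_n² = 10.15 ⇒ ω_n = 3.186 rad/s, and ζ = 8.7/(2ω_n) = 1.37.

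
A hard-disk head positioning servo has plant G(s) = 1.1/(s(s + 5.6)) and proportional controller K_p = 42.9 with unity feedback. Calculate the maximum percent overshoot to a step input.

From 1 + K_pG(s) = 0: s² + 5.6s + 47.19 = 0 ⇒ ω_n = 6.869, ζ = 0.4076.
%OS = 100·exp(−πζ/√(1−ζ²)) = 100·exp(−π·0.4076/√0.8339) = 24.6%.

24.6%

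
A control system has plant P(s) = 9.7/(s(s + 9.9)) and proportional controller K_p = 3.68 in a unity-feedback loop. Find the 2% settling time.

The closed-loop denominator s² + 9.9s + 35.7 gives ω_n = √35.7 = 5.975 and ζ = 9.9/(2ω_n) = 0.8285.
2% settling time T_s ≈ 4/(ζω_n) = 4/4.95 = 0.808 s.

T_s ≈ 0.808 s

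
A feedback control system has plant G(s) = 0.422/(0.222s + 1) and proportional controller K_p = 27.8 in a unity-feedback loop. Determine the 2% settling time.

Closed loop: T(s) = K_p·G/(1+K_p·G) = 11.73/(0.222s + 1 + 11.73), with pole at s = −(1 + 11.73)/0.222 = −57.35.
τ = 1/57.35 = 0.01744 s, so 2% settling time ≈ 4τ = 0.0697 s.

T_s ≈ 0.0697 s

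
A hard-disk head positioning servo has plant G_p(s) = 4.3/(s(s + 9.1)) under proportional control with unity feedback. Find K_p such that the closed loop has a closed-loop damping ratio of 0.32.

Closed-loop characteristic equation: s² + 9.1s + K_p·4.3 = 0.
So ω_n = √(4.3K_p) and 2ζω_n = 9.1, giving ζ = 9.1/(2√(4.3K_p)).
Setting ζ = 0.32: √(4.3K_p) = 9.1/(2·0.32) = 14.22, so K_p = 202.2/4.3 = 47.

K_p = 47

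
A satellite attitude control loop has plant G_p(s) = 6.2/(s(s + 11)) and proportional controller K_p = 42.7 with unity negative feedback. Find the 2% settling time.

T_s ≈ 0.727 s

From 1 + K_pG_p(s) = 0: s² + 11s + 264.7 = 0 ⇒ ω_n = 16.27, ζ = 0.338.
2% settling time T_s ≈ 4/(ζω_n) = 4/5.5 = 0.727 s.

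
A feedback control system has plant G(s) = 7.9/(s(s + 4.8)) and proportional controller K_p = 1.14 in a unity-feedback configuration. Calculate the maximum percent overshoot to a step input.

1.52%

Closed-loop characteristic equation: s² + 4.8s + 9.006 = 0, so ω_n = 3.001 rad/s and ζ = 4.8/(2·3.001) = 0.7997.
%OS = 100·exp(−πζ/√(1−ζ²)) = 100·exp(−π·0.7997/√0.3604) = 1.52%.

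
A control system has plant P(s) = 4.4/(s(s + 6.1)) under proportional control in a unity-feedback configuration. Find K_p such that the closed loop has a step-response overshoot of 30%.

From %OS = 100·exp(−πζ/√(1−ζ²)) = 30%, ζ = −ln(0.3)/√(π²+ln²(0.3)) = 0.3579.
Characteristic equation s² + 6.1s + 4.4K_p = 0 gives ζ = 6.1/(2√(4.4K_p)).
Setting ζ = 0.3579: √(4.4K_p) = 6.1/(2·0.3579) = 8.523, so K_p = 72.64/4.4 = 16.5.

K_p = 16.5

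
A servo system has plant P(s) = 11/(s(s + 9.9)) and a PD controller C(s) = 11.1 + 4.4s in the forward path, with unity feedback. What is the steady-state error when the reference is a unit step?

The open loop C(s)P(s) has a pole at the origin (type 1), so the static position error constant is infinite and e_ss = 1/(1+∞) = 0.

0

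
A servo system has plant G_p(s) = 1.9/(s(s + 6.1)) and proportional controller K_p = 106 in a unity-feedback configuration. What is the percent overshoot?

From 1 + K_pG_p(s) = 0: s² + 6.1s + 201.4 = 0 ⇒ ω_n = 14.19, ζ = 0.2149.
%OS = 100·exp(−πζ/√(1−ζ²)) = 100·exp(−π·0.2149/√0.9538) = 50.1%.

50.1%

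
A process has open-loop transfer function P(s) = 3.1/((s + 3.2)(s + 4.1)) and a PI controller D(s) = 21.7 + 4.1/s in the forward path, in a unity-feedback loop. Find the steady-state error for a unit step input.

The open loop D(s)P(s) has a pole at the origin (type 1), so the static position error constant is infinite and e_ss = 1/(1+∞) = 0.

0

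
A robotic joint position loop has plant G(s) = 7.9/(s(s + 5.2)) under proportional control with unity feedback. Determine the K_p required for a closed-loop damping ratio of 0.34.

Closed-loop characteristic equation: s² + 5.2s + K_p·7.9 = 0.
So ω_n = √(7.9K_p) and 2ζω_n = 5.2, giving ζ = 5.2/(2√(7.9K_p)).
Setting ζ = 0.34: √(7.9K_p) = 5.2/(2·0.34) = 7.647, so K_p = 58.48/7.9 = 7.4.

K_p = 7.4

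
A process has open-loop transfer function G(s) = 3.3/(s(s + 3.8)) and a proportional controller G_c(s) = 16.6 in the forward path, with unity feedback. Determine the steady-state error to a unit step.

The open loop G_c(s)G(s) has a pole at the origin (type 1), so the static position error constant is infinite and e_ss = 1/(1+∞) = 0.

0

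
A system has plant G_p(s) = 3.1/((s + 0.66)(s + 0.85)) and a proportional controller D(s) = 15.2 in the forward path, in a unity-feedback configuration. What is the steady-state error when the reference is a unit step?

0.0118

The loop is type 0. Static position error constant K_pos = D(0)·G_p(0) = 15.2·5.526 = 83.99.
Steady-state error to a unit step: e_ss = 1/(1+K_pos) = 1/84.99 = 0.0118.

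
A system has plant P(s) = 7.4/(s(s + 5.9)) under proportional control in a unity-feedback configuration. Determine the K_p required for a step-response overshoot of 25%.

From %OS = 100·exp(−πζ/√(1−ζ²)) = 25%, ζ = −ln(0.25)/√(π²+ln²(0.25)) = 0.4037.
Characteristic equation s² + 5.9s + 7.4K_p = 0 gives ζ = 5.9/(2√(7.4K_p)).
Setting ζ = 0.4037: √(7.4K_p) = 5.9/(2·0.4037) = 7.307, so K_p = 53.39/7.4 = 7.22.

K_p = 7.22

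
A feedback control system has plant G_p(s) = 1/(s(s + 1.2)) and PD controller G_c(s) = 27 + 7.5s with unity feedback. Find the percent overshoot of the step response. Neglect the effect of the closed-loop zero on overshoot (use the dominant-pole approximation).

Forward path: (27 + 7.5s)·1/(s(s+1.2)). The closed-loop characteristic equation is s² + (1.2 + 1·7.5)s + 1·27 = 0.
That is s² + 8.7s + 27 = 0, so ω_n = 5.196 rad/s and ζ = 8.7/(2·5.196) = 0.8372.
%OS = 100·exp(−πζ/√(1−ζ²)) = 0.816%.

0.816%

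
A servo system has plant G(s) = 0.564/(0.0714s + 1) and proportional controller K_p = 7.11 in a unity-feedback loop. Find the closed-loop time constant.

τ = 0.0143 s

Closed loop: T(s) = K_p·G/(1+K_p·G) = 4.01/(0.0714s + 1 + 4.01), with pole at s = −(1 + 4.01)/0.0714 = −70.17.
Closed-loop time constant τ = 1/70.17 = 0.0143 s.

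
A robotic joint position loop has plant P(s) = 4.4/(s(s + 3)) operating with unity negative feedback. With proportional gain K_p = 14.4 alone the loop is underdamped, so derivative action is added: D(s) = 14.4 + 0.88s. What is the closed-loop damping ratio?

ζ = 0.432

Forward path: (14.4 + 0.88s)·4.4/(s(s+3)). The closed-loop characteristic equation is s² + (3 + 4.4·0.88)s + 4.4·14.4 = 0.
That is s² + 6.872s + 63.36 = 0, so ω_n = 7.96 rad/s and ζ = 6.872/(2·7.96) = 0.4317.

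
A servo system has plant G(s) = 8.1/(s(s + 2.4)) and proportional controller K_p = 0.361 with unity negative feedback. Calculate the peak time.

T_p = 2.58 s

Closed-loop characteristic equation: s² + 2.4s + 2.924 = 0, so ω_n = 1.71 rad/s and ζ = 2.4/(2·1.71) = 0.7018.
Damped frequency ω_d = ω_n√(1−ζ²) = 1.218 rad/s, so peak time T_p = π/ω_d = 2.58 s.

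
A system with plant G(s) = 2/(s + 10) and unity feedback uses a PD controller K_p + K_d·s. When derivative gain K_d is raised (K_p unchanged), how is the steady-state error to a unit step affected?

unchanged

At s = 0 the derivative term contributes nothing: C(0) = K_p regardless of K_d, so K_pos = K_p·G(0) and e_ss are unchanged.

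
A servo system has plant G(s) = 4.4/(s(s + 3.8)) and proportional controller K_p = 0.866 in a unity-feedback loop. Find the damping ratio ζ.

With unity feedback the closed-loop characteristic equation is s² + 3.8s + 0.866·4.4 = s² + 3.8s + 3.81 = 0.
So ω_n² = 3.81 ⇒ ω_n = 1.952 rad/s, and ζ = 3.8/(2ω_n) = 0.973.

ζ = 0.973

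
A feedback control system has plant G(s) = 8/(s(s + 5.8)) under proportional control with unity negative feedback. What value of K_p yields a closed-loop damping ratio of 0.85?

K_p = 1.46

Closed-loop characteristic equation: s² + 5.8s + K_p·8 = 0.
So ω_n = √(8K_p) and 2ζω_n = 5.8, giving ζ = 5.8/(2√(8K_p)).
Setting ζ = 0.85: √(8K_p) = 5.8/(2·0.85) = 3.412, so K_p = 11.64/8 = 1.46.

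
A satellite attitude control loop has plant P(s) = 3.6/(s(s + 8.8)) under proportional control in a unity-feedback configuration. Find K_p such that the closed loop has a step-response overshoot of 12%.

From %OS = 100·exp(−πζ/√(1−ζ²)) = 12%, ζ = −ln(0.12)/√(π²+ln²(0.12)) = 0.5594.
Characteristic equation s² + 8.8s + 3.6K_p = 0 gives ζ = 8.8/(2√(3.6K_p)).
Setting ζ = 0.5594: √(3.6K_p) = 8.8/(2·0.5594) = 7.865, so K_p = 61.86/3.6 = 17.2.

K_p = 17.2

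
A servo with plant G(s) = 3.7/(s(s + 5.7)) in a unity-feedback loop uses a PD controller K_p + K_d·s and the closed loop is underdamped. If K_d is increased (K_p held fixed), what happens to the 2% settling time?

Characteristic equation s² + (5.7 + 3.7K_d)s + 3.7K_p = 0: raising K_d increases ζω_n = (5.7+3.7K_d)/2 while the loop stays underdamped, so T_s ≈ 4/(ζω_n) decreases.

decrease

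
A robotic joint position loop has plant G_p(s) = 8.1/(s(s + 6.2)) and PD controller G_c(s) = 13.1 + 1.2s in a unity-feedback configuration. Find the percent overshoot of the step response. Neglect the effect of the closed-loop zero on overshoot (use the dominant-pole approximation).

Forward path: (13.1 + 1.2s)·8.1/(s(s+6.2)). The closed-loop characteristic equation is s² + (6.2 + 8.1·1.2)s + 8.1·13.1 = 0.
That is s² + 15.92s + 106.1 = 0, so ω_n = 10.3 rad/s and ζ = 15.92/(2·10.3) = 0.7727.
%OS = 100·exp(−πζ/√(1−ζ²)) = 2.18%.

2.18%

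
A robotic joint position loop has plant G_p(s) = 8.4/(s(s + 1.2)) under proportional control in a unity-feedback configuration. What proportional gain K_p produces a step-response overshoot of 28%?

From %OS = 100·exp(−πζ/√(1−ζ²)) = 28%, ζ = −ln(0.28)/√(π²+ln²(0.28)) = 0.3755.
Characteristic equation s² + 1.2s + 8.4K_p = 0 gives ζ = 1.2/(2√(8.4K_p)).
Setting ζ = 0.3755: √(8.4K_p) = 1.2/(2·0.3755) = 1.598, so K_p = 2.553/8.4 = 0.304.

K_p = 0.304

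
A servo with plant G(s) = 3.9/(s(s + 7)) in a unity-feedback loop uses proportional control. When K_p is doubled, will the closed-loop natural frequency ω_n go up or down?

ω_n = √(3.9·K_p), which grows with K_p.

increase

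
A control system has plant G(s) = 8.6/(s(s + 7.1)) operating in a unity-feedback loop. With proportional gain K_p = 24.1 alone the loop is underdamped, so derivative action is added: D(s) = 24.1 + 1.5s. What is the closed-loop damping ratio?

ζ = 0.695

Forward path: (24.1 + 1.5s)·8.6/(s(s+7.1)). The closed-loop characteristic equation is s² + (7.1 + 8.6·1.5)s + 8.6·24.1 = 0.
That is s² + 20s + 207.3 = 0, so ω_n = 14.4 rad/s and ζ = 20/(2·14.4) = 0.6946.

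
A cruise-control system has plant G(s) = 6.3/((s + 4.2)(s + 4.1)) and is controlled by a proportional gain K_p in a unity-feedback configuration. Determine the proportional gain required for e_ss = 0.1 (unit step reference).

K_p = 24.6

Steady-state error for a unit step on this type-0 loop is 1/(1 + K_p·G(0)).
G(0) = 0.3659. Require 1/(1 + K_p·0.3659) = 0.1, so 1 + 0.3659·K_p = 10.
K_p = (10 − 1)/0.3659 = 24.6.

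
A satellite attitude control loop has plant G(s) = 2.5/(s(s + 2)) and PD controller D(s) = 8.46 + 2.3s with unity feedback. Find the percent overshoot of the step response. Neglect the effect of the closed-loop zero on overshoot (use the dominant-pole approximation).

Forward path: (8.46 + 2.3s)·2.5/(s(s+2)). The closed-loop characteristic equation is s² + (2 + 2.5·2.3)s + 2.5·8.46 = 0.
That is s² + 7.75s + 21.15 = 0, so ω_n = 4.599 rad/s and ζ = 7.75/(2·4.599) = 0.8426.
%OS = 100·exp(−πζ/√(1−ζ²)) = 0.733%.

0.733%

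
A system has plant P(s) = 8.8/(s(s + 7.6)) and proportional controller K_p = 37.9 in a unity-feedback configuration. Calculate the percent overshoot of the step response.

51.3%

From 1 + K_pP(s) = 0: s² + 7.6s + 333.5 = 0 ⇒ ω_n = 18.26, ζ = 0.2081.
%OS = 100·exp(−πζ/√(1−ζ²)) = 100·exp(−π·0.2081/√0.9567) = 51.3%.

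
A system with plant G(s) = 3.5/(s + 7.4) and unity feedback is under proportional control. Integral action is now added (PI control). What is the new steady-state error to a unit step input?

0

The integrator makes K_pos = lim_{s→0} C(s)G(s) infinite, so e_ss = 1/(1+K_pos) = 0.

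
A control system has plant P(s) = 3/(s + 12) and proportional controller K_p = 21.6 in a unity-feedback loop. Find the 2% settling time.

Closed-loop transfer function: T(s) = K_p·P(s)/(1 + K_p·P(s)) = 64.8/(s + 12 + 64.8) = 64.8/(s + 76.8).
Time constant τ = 1/76.8 = 0.01302 s, so the 2% settling time is about 4τ = 0.0521 s.

T_s ≈ 0.0521 s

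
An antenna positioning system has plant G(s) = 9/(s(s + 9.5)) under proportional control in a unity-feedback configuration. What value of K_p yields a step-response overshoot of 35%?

K_p = 25

From %OS = 100·exp(−πζ/√(1−ζ²)) = 35%, ζ = −ln(0.35)/√(π²+ln²(0.35)) = 0.3169.
Characteristic equation s² + 9.5s + 9K_p = 0 gives ζ = 9.5/(2√(9K_p)).
Setting ζ = 0.3169: √(9K_p) = 9.5/(2·0.3169) = 14.99, so K_p = 224.6/9 = 25.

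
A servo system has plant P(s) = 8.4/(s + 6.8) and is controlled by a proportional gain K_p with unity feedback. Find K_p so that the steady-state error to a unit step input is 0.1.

K_p = 7.29

Steady-state error for a unit step on this type-0 loop is 1/(1 + K_p·P(0)).
P(0) = 1.235. Require 1/(1 + K_p·1.235) = 0.1, so 1 + 1.235·K_p = 10.
K_p = (10 − 1)/1.235 = 7.29.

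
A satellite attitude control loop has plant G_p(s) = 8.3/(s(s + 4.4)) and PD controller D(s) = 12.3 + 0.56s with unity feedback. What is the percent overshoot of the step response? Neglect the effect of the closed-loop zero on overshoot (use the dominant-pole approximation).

Forward path: (12.3 + 0.56s)·8.3/(s(s+4.4)). The closed-loop characteristic equation is s² + (4.4 + 8.3·0.56)s + 8.3·12.3 = 0.
That is s² + 9.048s + 102.1 = 0, so ω_n = 10.1 rad/s and ζ = 9.048/(2·10.1) = 0.4477.
%OS = 100·exp(−πζ/√(1−ζ²)) = 20.7%.

20.7%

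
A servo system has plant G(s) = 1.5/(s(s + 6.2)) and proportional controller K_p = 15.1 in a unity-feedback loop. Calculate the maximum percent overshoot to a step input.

The closed-loop denominator s² + 6.2s + 22.65 gives ω_n = √22.65 = 4.759 and ζ = 6.2/(2ω_n) = 0.6514.
%OS = 100·exp(−πζ/√(1−ζ²)) = 100·exp(−π·0.6514/√0.5757) = 6.74%.

6.74%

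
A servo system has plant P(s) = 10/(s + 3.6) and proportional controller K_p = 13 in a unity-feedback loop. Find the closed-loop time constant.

τ = 0.00749 s

Closed-loop transfer function: T(s) = K_p·P(s)/(1 + K_p·P(s)) = 130/(s + 3.6 + 130) = 130/(s + 133.6).
Time constant τ = 1/133.6 = 0.00749 s.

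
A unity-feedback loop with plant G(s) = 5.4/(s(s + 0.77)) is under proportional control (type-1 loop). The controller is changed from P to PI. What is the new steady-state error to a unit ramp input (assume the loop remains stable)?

The integrator raises the loop to type 2, so K_v → ∞ and e_ss to a ramp is zero.

0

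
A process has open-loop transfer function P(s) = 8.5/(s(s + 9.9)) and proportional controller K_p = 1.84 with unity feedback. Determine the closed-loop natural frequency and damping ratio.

ω_n = 3.95 rad/s, ζ = 1.25

The closed-loop denominator is s(s+9.9) + 1.84·8.5 = s² + 9.9s + 15.64.
Matching s² + 2ζω_n s + ω_n²: ω_n = √15.64 = 3.955 rad/s and 2ζω_n = 9.9, so ζ = 9.9/(2·3.955) = 1.25.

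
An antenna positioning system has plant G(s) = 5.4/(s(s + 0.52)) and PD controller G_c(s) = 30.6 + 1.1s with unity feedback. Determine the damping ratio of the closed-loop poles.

Forward path: (30.6 + 1.1s)·5.4/(s(s+0.52)). The closed-loop characteristic equation is s² + (0.52 + 5.4·1.1)s + 5.4·30.6 = 0.
That is s² + 6.46s + 165.2 = 0, so ω_n = 12.85 rad/s and ζ = 6.46/(2·12.85) = 0.2513.

ζ = 0.251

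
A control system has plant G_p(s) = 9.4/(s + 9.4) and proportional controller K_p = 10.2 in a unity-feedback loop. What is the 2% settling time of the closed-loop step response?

Closed-loop transfer function: T(s) = K_p·G_p(s)/(1 + K_p·G_p(s)) = 95.88/(s + 9.4 + 95.88) = 95.88/(s + 105.3).
Time constant τ = 1/105.3 = 0.009498 s, so the 2% settling time is about 4τ = 0.038 s.

T_s ≈ 0.038 s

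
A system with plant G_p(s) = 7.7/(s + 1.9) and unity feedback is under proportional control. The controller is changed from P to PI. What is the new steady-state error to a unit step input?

0

Adding integral action puts a pole at s = 0 in the forward path, raising the system type to 1; a type-1 loop has zero steady-state error to a step.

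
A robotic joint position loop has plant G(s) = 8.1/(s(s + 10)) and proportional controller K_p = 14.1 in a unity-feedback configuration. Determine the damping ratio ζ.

The closed-loop denominator is s(s+10) + 14.1·8.1 = s² + 10s + 114.2.
Matching s² + 2ζω_n s + ω_n²: ω_n = √114.2 = 10.69 rad/s and 2ζω_n = 10, so ζ = 10/(2·10.69) = 0.468.

ζ = 0.468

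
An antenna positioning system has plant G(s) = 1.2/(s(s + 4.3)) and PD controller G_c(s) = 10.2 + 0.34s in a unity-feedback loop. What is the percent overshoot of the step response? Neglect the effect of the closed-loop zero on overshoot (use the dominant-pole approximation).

5.74%

Forward path: (10.2 + 0.34s)·1.2/(s(s+4.3)). The closed-loop characteristic equation is s² + (4.3 + 1.2·0.34)s + 1.2·10.2 = 0.
That is s² + 4.708s + 12.24 = 0, so ω_n = 3.499 rad/s and ζ = 4.708/(2·3.499) = 0.6728.
%OS = 100·exp(−πζ/√(1−ζ²)) = 5.74%.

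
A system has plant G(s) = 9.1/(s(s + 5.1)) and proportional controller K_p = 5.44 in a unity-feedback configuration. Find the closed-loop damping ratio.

The closed-loop denominator is s(s+5.1) + 5.44·9.1 = s² + 5.1s + 49.5.
Matching s² + 2ζω_n s + ω_n²: ω_n = √49.5 = 7.036 rad/s and 2ζω_n = 5.1, so ζ = 5.1/(2·7.036) = 0.362.

ζ = 0.362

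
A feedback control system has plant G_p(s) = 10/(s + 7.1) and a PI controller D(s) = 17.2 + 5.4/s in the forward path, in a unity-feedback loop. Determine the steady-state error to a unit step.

0

The open loop D(s)G_p(s) has a pole at the origin (type 1), so the static position error constant is infinite and e_ss = 1/(1+∞) = 0.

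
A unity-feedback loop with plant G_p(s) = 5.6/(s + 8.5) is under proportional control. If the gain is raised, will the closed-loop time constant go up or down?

Closed-loop pole is at s = −(8.5+K_p·5.6); larger K_p moves it further left, so τ = 1/(8.5+K_p·5.6) decreases.

decrease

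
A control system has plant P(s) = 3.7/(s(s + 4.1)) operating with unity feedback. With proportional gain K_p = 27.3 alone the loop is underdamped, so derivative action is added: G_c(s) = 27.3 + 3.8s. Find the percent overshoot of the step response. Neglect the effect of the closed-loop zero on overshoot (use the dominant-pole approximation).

0.133%

Forward path: (27.3 + 3.8s)·3.7/(s(s+4.1)). The closed-loop characteristic equation is s² + (4.1 + 3.7·3.8)s + 3.7·27.3 = 0.
That is s² + 18.16s + 101 = 0, so ω_n = 10.05 rad/s and ζ = 18.16/(2·10.05) = 0.9034.
%OS = 100·exp(−πζ/√(1−ζ²)) = 0.133%.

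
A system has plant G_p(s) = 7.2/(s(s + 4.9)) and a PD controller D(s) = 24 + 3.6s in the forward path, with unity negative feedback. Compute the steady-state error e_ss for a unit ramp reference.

The loop has one pole at the origin (type 1). Velocity error constant K_v = lim_{s→0} s·D(s)G_p(s) = 24·7.2/4.9 = 35.27.
Steady-state error to a unit ramp: e_ss = 1/K_v = 0.0284.

0.0284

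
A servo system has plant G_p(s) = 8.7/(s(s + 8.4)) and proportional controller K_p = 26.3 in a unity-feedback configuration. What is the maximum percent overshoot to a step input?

From 1 + K_pG_p(s) = 0: s² + 8.4s + 228.8 = 0 ⇒ ω_n = 15.13, ζ = 0.2777.
%OS = 100·exp(−πζ/√(1−ζ²)) = 100·exp(−π·0.2777/√0.9229) = 40.3%.

40.3%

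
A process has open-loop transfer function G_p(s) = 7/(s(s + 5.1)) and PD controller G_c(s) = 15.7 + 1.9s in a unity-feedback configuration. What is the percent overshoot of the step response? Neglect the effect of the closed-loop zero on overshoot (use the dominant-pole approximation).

0.318%

Forward path: (15.7 + 1.9s)·7/(s(s+5.1)). The closed-loop characteristic equation is s² + (5.1 + 7·1.9)s + 7·15.7 = 0.
That is s² + 18.4s + 109.9 = 0, so ω_n = 10.48 rad/s and ζ = 18.4/(2·10.48) = 0.8776.
%OS = 100·exp(−πζ/√(1−ζ²)) = 0.318%.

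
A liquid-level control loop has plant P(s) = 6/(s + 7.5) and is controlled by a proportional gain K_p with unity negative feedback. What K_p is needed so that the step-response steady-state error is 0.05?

The loop is type 0, so e_ss(step) = 1/(1 + K_pos) with K_pos = K_p·P(0).
P(0) = 0.8. Require 1/(1 + K_p·0.8) = 0.05, so 1 + 0.8·K_p = 20.
K_p = (20 − 1)/0.8 = 23.8.

K_p = 23.8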